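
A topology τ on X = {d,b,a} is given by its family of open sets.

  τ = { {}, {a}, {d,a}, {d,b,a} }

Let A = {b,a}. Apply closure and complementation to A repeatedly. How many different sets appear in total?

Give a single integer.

X∖A={d}, int(X∖A)={}, hence cl(A)={d,b,a}
Orbit (k=closure, c=complement):
  1. A     = {b,a}
  2. kA    = {d,b,a}
  3. cA    = {d}
  4. ckA   = {}
  5. kcA   = {d,b}
  6. ckcA  = {a}
(closed under both — stop)

6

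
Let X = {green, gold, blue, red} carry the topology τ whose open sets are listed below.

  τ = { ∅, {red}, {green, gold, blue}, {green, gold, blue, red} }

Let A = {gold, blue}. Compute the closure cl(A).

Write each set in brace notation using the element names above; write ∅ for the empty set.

{green, gold, blue}

complement {green, red}; its interior {red}; cl(A) = X∖{red} = {green, gold, blue}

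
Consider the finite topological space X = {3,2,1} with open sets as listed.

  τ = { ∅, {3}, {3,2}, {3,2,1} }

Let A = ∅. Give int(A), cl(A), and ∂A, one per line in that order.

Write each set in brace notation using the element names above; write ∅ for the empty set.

open subsets of A: ∅; so int(A) = ∅
closure: X∖int(X∖A) = X∖{3,2,1} = ∅
∂A = ∅ minus ∅ = ∅

int(A) = ∅
cl(A)  = ∅
∂A     = ∅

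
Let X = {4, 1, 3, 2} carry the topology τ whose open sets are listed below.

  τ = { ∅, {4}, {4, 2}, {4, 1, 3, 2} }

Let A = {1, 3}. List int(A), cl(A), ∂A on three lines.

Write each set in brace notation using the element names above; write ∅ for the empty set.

U open, U⊆A: ∅. int(A) = ⋃ = ∅
X∖A={4, 2}, int(X∖A)={4, 2}, hence cl(A)={1, 3}
∂A: remove int from cl → {1, 3}

int(A) = ∅
cl(A)  = {1, 3}
∂A     = {1, 3}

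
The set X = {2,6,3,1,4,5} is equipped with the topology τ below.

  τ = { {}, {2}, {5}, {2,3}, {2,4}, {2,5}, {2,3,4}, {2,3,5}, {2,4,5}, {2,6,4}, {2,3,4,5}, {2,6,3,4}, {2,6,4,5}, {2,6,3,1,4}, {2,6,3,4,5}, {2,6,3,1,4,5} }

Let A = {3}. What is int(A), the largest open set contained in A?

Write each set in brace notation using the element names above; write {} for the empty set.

{}

U open, U⊆A: {}. int(A) = ⋃ = {}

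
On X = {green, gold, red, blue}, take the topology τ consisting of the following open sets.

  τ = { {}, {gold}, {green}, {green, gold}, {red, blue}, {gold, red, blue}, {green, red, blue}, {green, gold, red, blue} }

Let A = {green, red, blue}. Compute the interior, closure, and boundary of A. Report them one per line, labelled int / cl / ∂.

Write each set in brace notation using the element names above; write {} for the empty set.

opens ⊆ A: {}, {green}, {red, blue}, {green, red, blue}; union → int = {green, red, blue}
complement {gold}; its interior {gold}; cl(A) = X∖{gold} = {green, red, blue}
boundary = {green, red, blue} ∖ {green, red, blue} = {}

int(A) = {green, red, blue}
cl(A)  = {green, red, blue}
∂A     = {}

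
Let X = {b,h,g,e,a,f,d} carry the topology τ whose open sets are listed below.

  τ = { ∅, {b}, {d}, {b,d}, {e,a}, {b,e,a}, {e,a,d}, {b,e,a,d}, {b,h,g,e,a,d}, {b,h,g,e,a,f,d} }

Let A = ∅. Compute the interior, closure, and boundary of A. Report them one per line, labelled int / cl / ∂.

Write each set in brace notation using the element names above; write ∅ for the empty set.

int(A) = ∅
cl(A)  = ∅
∂A     = ∅

U open, U⊆A: ∅. int(A) = ⋃ = ∅
X∖A={b,h,g,e,a,f,d}, int(X∖A)={b,h,g,e,a,f,d}, hence cl(A)=∅
∂A: remove int from cl → ∅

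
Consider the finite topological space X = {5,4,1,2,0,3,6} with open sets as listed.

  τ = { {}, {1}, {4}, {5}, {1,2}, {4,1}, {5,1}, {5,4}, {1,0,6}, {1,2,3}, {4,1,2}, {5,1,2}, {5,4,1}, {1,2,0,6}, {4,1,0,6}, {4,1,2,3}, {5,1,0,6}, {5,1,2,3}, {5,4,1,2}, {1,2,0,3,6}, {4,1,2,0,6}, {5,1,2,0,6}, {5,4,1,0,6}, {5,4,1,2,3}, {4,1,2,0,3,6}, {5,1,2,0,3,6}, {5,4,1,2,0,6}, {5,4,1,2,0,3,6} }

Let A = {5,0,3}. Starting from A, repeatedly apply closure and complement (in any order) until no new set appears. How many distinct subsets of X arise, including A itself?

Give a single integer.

6

complement {4,1,2,6}; its interior {4,1,2}; cl(A) = X∖{4,1,2} = {5,0,3,6}
With k = closure, c = complement:
  1. A     = {5,0,3}
  2. kA    = {5,0,3,6}
  3. cA    = {4,1,2,6}
  4. ckA   = {4,1,2}
  5. kcA   = {4,1,2,0,3,6}
  6. ckcA  = {5}
k, c of each give nothing new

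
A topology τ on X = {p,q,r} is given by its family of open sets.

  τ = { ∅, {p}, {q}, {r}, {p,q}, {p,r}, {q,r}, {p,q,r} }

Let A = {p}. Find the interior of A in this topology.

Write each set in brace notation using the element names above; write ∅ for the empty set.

{p}

interior: largest open inside A is {p} (from ∅, {p})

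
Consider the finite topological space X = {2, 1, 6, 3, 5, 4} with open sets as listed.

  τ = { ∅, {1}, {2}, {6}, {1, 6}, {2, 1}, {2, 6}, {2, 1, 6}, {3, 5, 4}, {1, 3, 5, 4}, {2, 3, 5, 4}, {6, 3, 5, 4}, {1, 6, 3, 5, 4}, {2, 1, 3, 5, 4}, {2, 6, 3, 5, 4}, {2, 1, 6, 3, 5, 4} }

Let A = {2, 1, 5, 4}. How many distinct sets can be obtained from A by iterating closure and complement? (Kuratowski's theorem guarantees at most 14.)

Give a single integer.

X∖A={6, 3}, int(X∖A)={6}, hence cl(A)={2, 1, 3, 5, 4}
Orbit (k=closure, c=complement):
  1. A     = {2, 1, 5, 4}
  2. kA    = {2, 1, 3, 5, 4}
  3. cA    = {6, 3}
  4. ckA   = {6}
  5. kcA   = {6, 3, 5, 4}
  6. ckcA  = {2, 1}
(closed under both — stop)

6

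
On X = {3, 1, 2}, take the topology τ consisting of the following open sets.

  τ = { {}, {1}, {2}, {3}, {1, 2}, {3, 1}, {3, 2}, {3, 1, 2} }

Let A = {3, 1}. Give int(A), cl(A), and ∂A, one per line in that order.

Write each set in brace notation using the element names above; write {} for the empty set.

int(A) = {3, 1}
cl(A)  = {3, 1}
∂A     = {}

open subsets of A: {}, {3}, {1}, {3, 1}; so int(A) = {3, 1}
closure: X∖int(X∖A) = X∖{2} = {3, 1}
∂A = {3, 1} minus {3, 1} = {}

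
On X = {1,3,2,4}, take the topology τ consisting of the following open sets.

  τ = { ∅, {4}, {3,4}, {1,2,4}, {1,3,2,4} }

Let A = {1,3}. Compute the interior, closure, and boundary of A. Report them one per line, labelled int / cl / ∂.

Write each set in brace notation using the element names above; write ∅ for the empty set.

int(A) = ∅
cl(A)  = {1,3,2}
∂A     = {1,3,2}

U open, U⊆A: ∅. int(A) = ⋃ = ∅
X∖A={2,4}, int(X∖A)={4}, hence cl(A)={1,3,2}
∂A: remove int from cl → {1,3,2}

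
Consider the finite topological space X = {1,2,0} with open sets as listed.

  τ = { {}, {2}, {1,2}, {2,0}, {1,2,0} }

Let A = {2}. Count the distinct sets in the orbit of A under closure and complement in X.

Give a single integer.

4

complement {1,0}; its interior {}; cl(A) = X∖{} = {1,2,0}
With k = closure, c = complement:
  1. A     = {2}
  2. kA    = {1,2,0}
  3. cA    = {1,0}
  4. ckA   = {}
k, c of each give nothing new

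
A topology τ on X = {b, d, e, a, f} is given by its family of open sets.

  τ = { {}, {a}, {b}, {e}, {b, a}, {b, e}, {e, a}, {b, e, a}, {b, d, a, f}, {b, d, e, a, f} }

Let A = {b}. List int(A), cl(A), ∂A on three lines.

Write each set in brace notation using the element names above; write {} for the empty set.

interior: largest open inside A is {b} (from {}, {b})
cl via duality: int({d, e, a, f}) = {e, a}, so X∖{e, a} = {b, d, f}
cl∖int = {d, f}

int(A) = {b}
cl(A)  = {b, d, f}
∂A     = {d, f}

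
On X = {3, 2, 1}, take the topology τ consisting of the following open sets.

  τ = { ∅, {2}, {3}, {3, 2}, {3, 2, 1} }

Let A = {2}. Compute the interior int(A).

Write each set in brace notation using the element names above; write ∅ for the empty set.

{2}

U open, U⊆A: ∅, {2}. int(A) = ⋃ = {2}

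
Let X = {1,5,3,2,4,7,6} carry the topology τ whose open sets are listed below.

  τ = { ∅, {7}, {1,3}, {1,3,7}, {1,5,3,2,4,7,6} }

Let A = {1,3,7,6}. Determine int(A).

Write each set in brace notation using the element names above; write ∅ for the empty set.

open subsets of A: ∅, {7}, {1,3}, {1,3,7}; so int(A) = {1,3,7}

{1,3,7}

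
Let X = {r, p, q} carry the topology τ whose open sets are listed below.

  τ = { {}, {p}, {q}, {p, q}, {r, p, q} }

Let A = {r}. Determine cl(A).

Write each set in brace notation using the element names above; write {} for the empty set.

X∖A={p, q}, int(X∖A)={p, q}, hence cl(A)={r}

{r}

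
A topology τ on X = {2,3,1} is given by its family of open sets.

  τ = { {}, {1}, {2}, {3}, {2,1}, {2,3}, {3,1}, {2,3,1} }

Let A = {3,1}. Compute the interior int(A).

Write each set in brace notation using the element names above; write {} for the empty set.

U open, U⊆A: {}, {3}, {1}, {3,1}. int(A) = ⋃ = {3,1}

{3,1}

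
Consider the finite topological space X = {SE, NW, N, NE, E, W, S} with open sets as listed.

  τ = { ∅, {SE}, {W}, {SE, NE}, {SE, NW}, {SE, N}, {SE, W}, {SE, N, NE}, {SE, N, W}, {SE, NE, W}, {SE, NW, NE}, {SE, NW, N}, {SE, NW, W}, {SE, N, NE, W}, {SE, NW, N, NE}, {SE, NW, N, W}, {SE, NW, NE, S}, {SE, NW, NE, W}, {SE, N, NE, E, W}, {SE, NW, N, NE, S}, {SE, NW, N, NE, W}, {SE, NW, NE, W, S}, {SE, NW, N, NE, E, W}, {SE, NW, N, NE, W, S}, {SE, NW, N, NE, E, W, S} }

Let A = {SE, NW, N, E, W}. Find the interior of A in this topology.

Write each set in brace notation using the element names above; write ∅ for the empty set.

open subsets of A: ∅, {W}, {SE}, {SE, NW}, {SE, N}, {SE, W}, {SE, N, W}, {SE, NW, W}, {SE, NW, N}, {SE, NW, N, W}; so int(A) = {SE, NW, N, W}

{SE, NW, N, W}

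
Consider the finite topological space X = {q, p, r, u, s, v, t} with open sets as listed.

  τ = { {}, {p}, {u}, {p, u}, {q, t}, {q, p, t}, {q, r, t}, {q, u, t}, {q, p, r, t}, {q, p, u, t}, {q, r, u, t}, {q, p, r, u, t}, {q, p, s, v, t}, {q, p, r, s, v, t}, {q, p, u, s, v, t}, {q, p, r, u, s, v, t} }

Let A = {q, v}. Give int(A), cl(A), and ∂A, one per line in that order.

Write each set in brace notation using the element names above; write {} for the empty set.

opens ⊆ A: {}; union → int = {}
complement {p, r, u, s, t}; its interior {p, u}; cl(A) = X∖{p, u} = {q, r, s, v, t}
boundary = {q, r, s, v, t} ∖ {} = {q, r, s, v, t}

int(A) = {}
cl(A)  = {q, r, s, v, t}
∂A     = {q, r, s, v, t}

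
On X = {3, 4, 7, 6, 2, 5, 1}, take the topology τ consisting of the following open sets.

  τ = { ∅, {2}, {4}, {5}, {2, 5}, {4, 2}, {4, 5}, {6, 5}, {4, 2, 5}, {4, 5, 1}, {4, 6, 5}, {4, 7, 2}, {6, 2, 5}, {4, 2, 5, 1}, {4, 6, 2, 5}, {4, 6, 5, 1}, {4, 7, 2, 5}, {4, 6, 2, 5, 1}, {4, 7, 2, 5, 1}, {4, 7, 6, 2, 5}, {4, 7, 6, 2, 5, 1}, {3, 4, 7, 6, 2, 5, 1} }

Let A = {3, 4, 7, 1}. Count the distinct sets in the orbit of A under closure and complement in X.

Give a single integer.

4

complement {6, 2, 5}; its interior {6, 2, 5}; cl(A) = X∖{6, 2, 5} = {3, 4, 7, 1}
With k = closure, c = complement:
  1. A     = {3, 4, 7, 1}
  2. cA    = {6, 2, 5}
  3. kcA   = {3, 7, 6, 2, 5, 1}
  4. ckcA  = {4}
k, c of each give nothing new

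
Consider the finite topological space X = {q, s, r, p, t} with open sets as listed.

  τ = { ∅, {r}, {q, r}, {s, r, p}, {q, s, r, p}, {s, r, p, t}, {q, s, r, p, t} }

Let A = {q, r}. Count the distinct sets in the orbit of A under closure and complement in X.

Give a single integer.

closure: X∖int(X∖A) = X∖∅ = {q, s, r, p, t}
Let k=closure and c=complement:
  1. A     = {q, r}
  2. kA    = {q, s, r, p, t}
  3. cA    = {s, p, t}
  4. ckA   = ∅
— saturated at 4

4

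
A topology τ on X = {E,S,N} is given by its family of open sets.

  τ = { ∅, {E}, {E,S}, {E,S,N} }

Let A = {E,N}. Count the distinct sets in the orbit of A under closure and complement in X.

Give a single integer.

6

closure: X∖int(X∖A) = X∖∅ = {E,S,N}
Let k=closure and c=complement:
  1. A     = {E,N}
  2. kA    = {E,S,N}
  3. cA    = {S}
  4. ckA   = ∅
  5. kcA   = {S,N}
  6. ckcA  = {E}
— saturated at 6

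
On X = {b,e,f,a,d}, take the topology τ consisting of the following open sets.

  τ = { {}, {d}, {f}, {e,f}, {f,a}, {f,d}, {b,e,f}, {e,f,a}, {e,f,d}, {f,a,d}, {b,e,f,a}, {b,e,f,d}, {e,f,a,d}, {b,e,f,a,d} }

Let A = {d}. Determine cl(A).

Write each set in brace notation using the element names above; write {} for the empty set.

{d}

closure: X∖int(X∖A) = X∖{b,e,f,a} = {d}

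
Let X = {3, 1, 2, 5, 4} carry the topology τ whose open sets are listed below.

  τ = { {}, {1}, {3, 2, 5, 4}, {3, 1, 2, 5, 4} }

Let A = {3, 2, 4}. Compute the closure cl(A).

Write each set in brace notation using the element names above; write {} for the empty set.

closure: X∖int(X∖A) = X∖{1} = {3, 2, 5, 4}

{3, 2, 5, 4}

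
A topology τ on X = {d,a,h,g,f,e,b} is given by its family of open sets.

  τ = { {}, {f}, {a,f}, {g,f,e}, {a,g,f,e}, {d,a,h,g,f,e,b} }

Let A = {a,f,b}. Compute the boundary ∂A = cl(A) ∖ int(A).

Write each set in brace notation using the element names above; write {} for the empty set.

open subsets of A: {}, {f}, {a,f}; so int(A) = {a,f}
closure: X∖int(X∖A) = X∖{} = {d,a,h,g,f,e,b}
∂A = {d,a,h,g,f,e,b} minus {a,f} = {d,h,g,e,b}

{d,h,g,e,b}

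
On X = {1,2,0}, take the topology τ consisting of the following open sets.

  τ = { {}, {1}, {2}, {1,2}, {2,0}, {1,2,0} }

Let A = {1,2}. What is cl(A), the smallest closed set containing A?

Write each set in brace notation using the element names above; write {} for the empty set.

cl via duality: int({0}) = {}, so X∖{} = {1,2,0}

{1,2,0}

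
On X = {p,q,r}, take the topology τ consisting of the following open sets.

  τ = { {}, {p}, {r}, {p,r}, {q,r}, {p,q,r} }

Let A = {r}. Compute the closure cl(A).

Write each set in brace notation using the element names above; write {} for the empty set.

{q,r}

X∖A={p,q}, int(X∖A)={p}, hence cl(A)={q,r}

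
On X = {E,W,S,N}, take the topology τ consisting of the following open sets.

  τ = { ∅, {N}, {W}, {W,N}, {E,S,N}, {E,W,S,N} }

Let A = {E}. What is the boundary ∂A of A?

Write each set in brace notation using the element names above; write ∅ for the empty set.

{E,S}

U open, U⊆A: ∅. int(A) = ⋃ = ∅
X∖A={W,S,N}, int(X∖A)={W,N}, hence cl(A)={E,S}
∂A: remove int from cl → {E,S}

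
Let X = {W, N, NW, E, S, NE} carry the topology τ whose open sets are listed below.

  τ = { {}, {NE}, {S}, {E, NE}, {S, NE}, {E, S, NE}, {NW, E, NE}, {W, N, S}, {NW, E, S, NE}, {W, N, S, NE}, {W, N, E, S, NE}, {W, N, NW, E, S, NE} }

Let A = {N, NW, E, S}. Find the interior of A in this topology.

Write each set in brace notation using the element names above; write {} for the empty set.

interior: largest open inside A is {S} (from {}, {S})

{S}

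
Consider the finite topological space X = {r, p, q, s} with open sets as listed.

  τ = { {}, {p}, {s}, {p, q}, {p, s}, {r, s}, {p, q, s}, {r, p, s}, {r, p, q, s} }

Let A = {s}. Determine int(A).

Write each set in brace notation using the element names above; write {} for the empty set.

{s}

interior: largest open inside A is {s} (from {}, {s})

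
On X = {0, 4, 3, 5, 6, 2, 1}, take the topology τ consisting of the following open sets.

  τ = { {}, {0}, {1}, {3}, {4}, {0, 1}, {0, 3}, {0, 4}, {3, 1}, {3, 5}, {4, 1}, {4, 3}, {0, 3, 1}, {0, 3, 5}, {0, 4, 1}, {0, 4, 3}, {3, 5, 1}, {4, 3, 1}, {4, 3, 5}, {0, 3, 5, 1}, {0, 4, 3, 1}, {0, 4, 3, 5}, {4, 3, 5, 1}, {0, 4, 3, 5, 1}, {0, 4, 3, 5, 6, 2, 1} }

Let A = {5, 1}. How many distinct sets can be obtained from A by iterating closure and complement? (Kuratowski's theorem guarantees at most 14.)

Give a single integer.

8

X∖A={0, 4, 3, 6, 2}, int(X∖A)={0, 4, 3}, hence cl(A)={5, 6, 2, 1}
Orbit (k=closure, c=complement):
  1. A     = {5, 1}
  2. kA    = {5, 6, 2, 1}
  3. cA    = {0, 4, 3, 6, 2}
  4. ckA   = {0, 4, 3}
  5. kcA   = {0, 4, 3, 5, 6, 2}
  6. ckcA  = {1}
  7. kckcA = {6, 2, 1}
  8. ckckcA = {0, 4, 3, 5}
(closed under both — stop)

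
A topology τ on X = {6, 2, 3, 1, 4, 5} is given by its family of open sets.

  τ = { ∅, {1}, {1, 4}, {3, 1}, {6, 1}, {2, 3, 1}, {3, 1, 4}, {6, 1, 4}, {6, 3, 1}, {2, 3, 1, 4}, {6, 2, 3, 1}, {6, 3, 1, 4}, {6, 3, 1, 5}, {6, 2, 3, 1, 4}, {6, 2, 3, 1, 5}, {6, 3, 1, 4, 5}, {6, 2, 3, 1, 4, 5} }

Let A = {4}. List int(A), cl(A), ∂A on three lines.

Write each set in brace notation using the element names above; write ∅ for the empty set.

interior: largest open inside A is ∅ (from ∅)
cl via duality: int({6, 2, 3, 1, 5}) = {6, 2, 3, 1, 5}, so X∖{6, 2, 3, 1, 5} = {4}
cl∖int = {4}

int(A) = ∅
cl(A)  = {4}
∂A     = {4}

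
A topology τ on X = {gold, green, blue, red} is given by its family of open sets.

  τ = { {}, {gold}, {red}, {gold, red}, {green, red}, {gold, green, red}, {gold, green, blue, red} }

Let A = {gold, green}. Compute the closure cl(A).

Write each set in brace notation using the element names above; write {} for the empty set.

complement {blue, red}; its interior {red}; cl(A) = X∖{red} = {gold, green, blue}

{gold, green, blue}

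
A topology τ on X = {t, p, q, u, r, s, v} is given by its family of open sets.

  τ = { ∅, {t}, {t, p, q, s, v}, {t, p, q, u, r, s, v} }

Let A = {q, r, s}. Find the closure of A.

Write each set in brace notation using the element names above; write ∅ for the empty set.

X∖A={t, p, u, v}, int(X∖A)={t}, hence cl(A)={p, q, u, r, s, v}

{p, q, u, r, s, v}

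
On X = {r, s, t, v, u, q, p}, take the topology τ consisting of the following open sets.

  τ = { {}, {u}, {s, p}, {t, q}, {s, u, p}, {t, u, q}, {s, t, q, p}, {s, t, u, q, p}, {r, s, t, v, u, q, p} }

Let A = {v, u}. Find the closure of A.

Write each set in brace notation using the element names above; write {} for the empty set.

complement {r, s, t, q, p}; its interior {s, t, q, p}; cl(A) = X∖{s, t, q, p} = {r, v, u}

{r, v, u}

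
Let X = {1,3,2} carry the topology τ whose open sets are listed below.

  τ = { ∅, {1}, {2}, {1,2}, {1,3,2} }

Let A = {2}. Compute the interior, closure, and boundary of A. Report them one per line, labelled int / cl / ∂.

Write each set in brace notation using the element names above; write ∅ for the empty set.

U open, U⊆A: ∅, {2}. int(A) = ⋃ = {2}
X∖A={1,3}, int(X∖A)={1}, hence cl(A)={3,2}
∂A: remove int from cl → {3}

int(A) = {2}
cl(A)  = {3,2}
∂A     = {3}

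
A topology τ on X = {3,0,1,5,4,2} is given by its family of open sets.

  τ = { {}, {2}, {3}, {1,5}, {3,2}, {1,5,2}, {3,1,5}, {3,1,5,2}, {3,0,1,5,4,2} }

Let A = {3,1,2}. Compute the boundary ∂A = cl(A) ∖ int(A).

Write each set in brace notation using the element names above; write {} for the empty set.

{0,1,5,4}

U open, U⊆A: {}, {2}, {3}, {3,2}. int(A) = ⋃ = {3,2}
X∖A={0,5,4}, int(X∖A)={}, hence cl(A)={3,0,1,5,4,2}
∂A: remove int from cl → {0,1,5,4}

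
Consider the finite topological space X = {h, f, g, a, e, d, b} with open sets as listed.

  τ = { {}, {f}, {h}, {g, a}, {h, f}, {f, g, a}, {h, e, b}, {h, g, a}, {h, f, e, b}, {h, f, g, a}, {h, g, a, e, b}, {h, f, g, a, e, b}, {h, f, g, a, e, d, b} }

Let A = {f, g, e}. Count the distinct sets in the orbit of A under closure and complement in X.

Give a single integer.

closure: X∖int(X∖A) = X∖{h} = {f, g, a, e, d, b}
Let k=closure and c=complement:
  1. A     = {f, g, e}
  2. kA    = {f, g, a, e, d, b}
  3. cA    = {h, a, d, b}
  4. ckA   = {h}
  5. kcA   = {h, g, a, e, d, b}
  6. kckA  = {h, e, d, b}
  7. ckcA  = {f}
  8. ckckA = {f, g, a}
  9. kckcA = {f, d}
  10. kckckA = {f, g, a, d}
  11. ckckcA = {h, g, a, e, b}
  12. ckckckA = {h, e, b}
— saturated at 12

12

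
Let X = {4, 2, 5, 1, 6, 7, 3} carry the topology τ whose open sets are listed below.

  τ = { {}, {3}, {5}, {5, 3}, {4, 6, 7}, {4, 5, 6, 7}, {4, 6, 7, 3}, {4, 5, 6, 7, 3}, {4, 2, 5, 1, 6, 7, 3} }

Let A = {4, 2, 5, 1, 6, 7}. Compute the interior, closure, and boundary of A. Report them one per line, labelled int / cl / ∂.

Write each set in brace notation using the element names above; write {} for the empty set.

int(A) = {4, 5, 6, 7}
cl(A)  = {4, 2, 5, 1, 6, 7}
∂A     = {2, 1}

open subsets of A: {}, {5}, {4, 6, 7}, {4, 5, 6, 7}; so int(A) = {4, 5, 6, 7}
closure: X∖int(X∖A) = X∖{3} = {4, 2, 5, 1, 6, 7}
∂A = {4, 2, 5, 1, 6, 7} minus {4, 5, 6, 7} = {2, 1}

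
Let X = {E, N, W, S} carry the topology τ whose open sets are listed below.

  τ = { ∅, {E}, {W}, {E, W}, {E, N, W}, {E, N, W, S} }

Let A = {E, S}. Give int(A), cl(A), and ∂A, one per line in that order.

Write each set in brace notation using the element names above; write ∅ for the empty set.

open subsets of A: ∅, {E}; so int(A) = {E}
closure: X∖int(X∖A) = X∖{W} = {E, N, S}
∂A = {E, N, S} minus {E} = {N, S}

int(A) = {E}
cl(A)  = {E, N, S}
∂A     = {N, S}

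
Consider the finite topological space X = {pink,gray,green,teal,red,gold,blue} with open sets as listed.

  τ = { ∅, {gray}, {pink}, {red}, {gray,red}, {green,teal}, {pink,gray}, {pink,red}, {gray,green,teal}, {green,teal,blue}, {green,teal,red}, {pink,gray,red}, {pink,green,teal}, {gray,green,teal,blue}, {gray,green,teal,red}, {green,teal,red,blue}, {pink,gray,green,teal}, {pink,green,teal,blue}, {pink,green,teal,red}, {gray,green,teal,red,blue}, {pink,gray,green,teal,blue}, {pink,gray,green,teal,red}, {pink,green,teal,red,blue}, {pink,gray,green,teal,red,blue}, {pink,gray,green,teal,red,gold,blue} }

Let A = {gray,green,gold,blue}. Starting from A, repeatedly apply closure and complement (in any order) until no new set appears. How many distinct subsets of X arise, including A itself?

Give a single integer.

10

complement {pink,teal,red}; its interior {pink,red}; cl(A) = X∖{pink,red} = {gray,green,teal,gold,blue}
With k = closure, c = complement:
  1. A     = {gray,green,gold,blue}
  2. kA    = {gray,green,teal,gold,blue}
  3. cA    = {pink,teal,red}
  4. ckA   = {pink,red}
  5. kcA   = {pink,green,teal,red,gold,blue}
  6. kckA  = {pink,red,gold}
  7. ckcA  = {gray}
  8. ckckA = {gray,green,teal,blue}
  9. kckcA = {gray,gold}
  10. ckckcA = {pink,green,teal,red,blue}
k, c of each give nothing new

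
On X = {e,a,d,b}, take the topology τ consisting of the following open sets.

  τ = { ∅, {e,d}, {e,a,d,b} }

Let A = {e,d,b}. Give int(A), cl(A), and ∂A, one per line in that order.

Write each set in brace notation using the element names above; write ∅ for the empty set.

int(A) = {e,d}
cl(A)  = {e,a,d,b}
∂A     = {a,b}

open subsets of A: ∅, {e,d}; so int(A) = {e,d}
closure: X∖int(X∖A) = X∖∅ = {e,a,d,b}
∂A = {e,a,d,b} minus {e,d} = {a,b}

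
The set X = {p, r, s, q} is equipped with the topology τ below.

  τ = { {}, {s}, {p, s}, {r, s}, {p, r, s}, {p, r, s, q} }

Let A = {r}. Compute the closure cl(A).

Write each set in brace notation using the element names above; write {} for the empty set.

{r, q}

closure: X∖int(X∖A) = X∖{p, s} = {r, q}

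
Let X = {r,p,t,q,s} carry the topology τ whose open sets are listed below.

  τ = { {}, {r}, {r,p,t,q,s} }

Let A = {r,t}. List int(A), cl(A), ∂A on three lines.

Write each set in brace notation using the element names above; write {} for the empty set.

opens ⊆ A: {}, {r}; union → int = {r}
complement {p,q,s}; its interior {}; cl(A) = X∖{} = {r,p,t,q,s}
boundary = {r,p,t,q,s} ∖ {r} = {p,t,q,s}

int(A) = {r}
cl(A)  = {r,p,t,q,s}
∂A     = {p,t,q,s}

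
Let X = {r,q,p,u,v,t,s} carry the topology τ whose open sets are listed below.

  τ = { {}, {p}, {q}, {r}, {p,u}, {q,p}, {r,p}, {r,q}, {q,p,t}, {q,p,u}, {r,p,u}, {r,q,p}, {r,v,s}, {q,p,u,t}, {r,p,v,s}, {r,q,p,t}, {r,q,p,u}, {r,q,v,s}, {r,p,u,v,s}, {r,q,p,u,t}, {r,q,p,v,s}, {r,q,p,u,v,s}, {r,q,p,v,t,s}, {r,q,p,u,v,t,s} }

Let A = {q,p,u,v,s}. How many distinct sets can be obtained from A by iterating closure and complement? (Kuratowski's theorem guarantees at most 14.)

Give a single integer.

8

X∖A={r,t}, int(X∖A)={r}, hence cl(A)={q,p,u,v,t,s}
Orbit (k=closure, c=complement):
  1. A     = {q,p,u,v,s}
  2. kA    = {q,p,u,v,t,s}
  3. cA    = {r,t}
  4. ckA   = {r}
  5. kcA   = {r,v,t,s}
  6. kckA  = {r,v,s}
  7. ckcA  = {q,p,u}
  8. ckckA = {q,p,u,t}
(closed under both — stop)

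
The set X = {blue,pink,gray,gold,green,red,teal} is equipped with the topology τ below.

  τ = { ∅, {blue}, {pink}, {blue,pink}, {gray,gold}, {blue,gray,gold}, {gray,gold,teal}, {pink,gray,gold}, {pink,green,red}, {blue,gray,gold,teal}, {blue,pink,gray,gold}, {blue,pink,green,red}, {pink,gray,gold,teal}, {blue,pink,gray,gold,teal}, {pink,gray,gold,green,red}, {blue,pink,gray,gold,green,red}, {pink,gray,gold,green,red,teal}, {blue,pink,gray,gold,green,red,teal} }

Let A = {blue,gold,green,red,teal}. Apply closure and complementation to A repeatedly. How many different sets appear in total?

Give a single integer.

cl via duality: int({pink,gray}) = {pink}, so X∖{pink} = {blue,gray,gold,green,red,teal}
Write k for closure, c for complement:
  1. A     = {blue,gold,green,red,teal}
  2. kA    = {blue,gray,gold,green,red,teal}
  3. cA    = {pink,gray}
  4. ckA   = {pink}
  5. kcA   = {pink,gray,gold,green,red,teal}
  6. kckA  = {pink,green,red}
  7. ckcA  = {blue}
  8. ckckA = {blue,gray,gold,teal}
applying k or c yields no new set

8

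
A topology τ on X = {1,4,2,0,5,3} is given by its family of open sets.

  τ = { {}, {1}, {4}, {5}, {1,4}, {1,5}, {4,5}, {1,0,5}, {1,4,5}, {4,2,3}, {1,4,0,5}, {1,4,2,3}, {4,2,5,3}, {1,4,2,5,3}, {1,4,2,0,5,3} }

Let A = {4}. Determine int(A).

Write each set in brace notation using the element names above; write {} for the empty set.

open subsets of A: {}, {4}; so int(A) = {4}

{4}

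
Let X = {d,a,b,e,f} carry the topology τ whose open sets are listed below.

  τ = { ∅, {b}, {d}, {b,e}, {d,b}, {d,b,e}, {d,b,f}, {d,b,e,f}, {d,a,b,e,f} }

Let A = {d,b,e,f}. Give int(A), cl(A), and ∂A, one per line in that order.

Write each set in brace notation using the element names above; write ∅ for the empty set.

int(A) = {d,b,e,f}
cl(A)  = {d,a,b,e,f}
∂A     = {a}

interior: largest open inside A is {d,b,e,f} (from ∅, {b}, {d}, {b,e}, {d,b}, {d,b,f}, {d,b,e}, {d,b,e,f})
cl via duality: int({a}) = ∅, so X∖∅ = {d,a,b,e,f}
cl∖int = {a}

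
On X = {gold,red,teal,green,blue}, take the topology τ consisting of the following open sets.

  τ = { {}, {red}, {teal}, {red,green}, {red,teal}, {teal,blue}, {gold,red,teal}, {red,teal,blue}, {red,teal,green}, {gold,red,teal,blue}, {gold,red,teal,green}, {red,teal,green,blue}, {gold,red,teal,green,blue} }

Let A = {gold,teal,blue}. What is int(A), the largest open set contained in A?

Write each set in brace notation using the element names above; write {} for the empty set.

U open, U⊆A: {}, {teal}, {teal,blue}. int(A) = ⋃ = {teal,blue}

{teal,blue}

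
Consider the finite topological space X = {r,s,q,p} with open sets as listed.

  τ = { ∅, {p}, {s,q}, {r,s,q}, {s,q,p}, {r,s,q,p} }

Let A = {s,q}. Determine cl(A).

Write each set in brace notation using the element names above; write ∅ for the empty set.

complement {r,p}; its interior {p}; cl(A) = X∖{p} = {r,s,q}

{r,s,q}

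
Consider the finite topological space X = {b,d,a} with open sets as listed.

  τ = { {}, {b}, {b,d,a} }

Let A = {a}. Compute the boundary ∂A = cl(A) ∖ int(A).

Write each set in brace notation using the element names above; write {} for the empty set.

{d,a}

U open, U⊆A: {}. int(A) = ⋃ = {}
X∖A={b,d}, int(X∖A)={b}, hence cl(A)={d,a}
∂A: remove int from cl → {d,a}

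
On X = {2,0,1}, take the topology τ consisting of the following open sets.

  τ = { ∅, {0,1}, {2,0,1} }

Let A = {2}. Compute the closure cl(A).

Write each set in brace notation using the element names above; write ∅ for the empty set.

closure: X∖int(X∖A) = X∖{0,1} = {2}

{2}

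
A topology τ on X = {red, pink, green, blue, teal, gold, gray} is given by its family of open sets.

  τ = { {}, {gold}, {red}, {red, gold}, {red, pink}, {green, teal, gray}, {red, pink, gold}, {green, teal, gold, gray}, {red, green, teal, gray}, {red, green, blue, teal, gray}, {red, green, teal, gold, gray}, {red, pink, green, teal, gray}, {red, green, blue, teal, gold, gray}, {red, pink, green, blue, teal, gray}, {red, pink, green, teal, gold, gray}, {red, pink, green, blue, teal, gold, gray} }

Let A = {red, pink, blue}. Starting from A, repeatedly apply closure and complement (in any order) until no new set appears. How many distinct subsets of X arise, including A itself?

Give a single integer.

X∖A={green, teal, gold, gray}, int(X∖A)={green, teal, gold, gray}, hence cl(A)={red, pink, blue}
Orbit (k=closure, c=complement):
  1. A     = {red, pink, blue}
  2. cA    = {green, teal, gold, gray}
  3. kcA   = {green, blue, teal, gold, gray}
  4. ckcA  = {red, pink}
(closed under both — stop)

4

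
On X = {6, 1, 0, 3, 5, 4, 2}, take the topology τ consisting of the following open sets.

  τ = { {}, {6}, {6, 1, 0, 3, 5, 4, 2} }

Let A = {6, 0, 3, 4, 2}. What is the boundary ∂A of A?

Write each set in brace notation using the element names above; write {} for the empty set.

open subsets of A: {}, {6}; so int(A) = {6}
closure: X∖int(X∖A) = X∖{} = {6, 1, 0, 3, 5, 4, 2}
∂A = {6, 1, 0, 3, 5, 4, 2} minus {6} = {1, 0, 3, 5, 4, 2}

{1, 0, 3, 5, 4, 2}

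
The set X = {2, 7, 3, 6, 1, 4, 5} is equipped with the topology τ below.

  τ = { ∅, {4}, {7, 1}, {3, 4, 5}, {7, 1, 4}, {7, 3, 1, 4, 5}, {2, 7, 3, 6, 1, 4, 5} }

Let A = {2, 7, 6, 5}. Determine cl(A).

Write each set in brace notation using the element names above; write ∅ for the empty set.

{2, 7, 3, 6, 1, 5}

closure: X∖int(X∖A) = X∖{4} = {2, 7, 3, 6, 1, 5}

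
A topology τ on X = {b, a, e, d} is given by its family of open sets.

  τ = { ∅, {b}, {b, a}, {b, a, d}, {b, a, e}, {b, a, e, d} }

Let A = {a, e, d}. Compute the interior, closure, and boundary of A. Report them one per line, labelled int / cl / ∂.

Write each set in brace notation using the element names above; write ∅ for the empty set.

U open, U⊆A: ∅. int(A) = ⋃ = ∅
X∖A={b}, int(X∖A)={b}, hence cl(A)={a, e, d}
∂A: remove int from cl → {a, e, d}

int(A) = ∅
cl(A)  = {a, e, d}
∂A     = {a, e, d}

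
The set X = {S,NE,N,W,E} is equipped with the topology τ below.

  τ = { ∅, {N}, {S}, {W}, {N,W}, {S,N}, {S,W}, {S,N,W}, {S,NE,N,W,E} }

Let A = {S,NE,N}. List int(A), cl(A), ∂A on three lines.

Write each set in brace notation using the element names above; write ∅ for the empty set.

opens ⊆ A: ∅, {S}, {N}, {S,N}; union → int = {S,N}
complement {W,E}; its interior {W}; cl(A) = X∖{W} = {S,NE,N,E}
boundary = {S,NE,N,E} ∖ {S,N} = {NE,E}

int(A) = {S,N}
cl(A)  = {S,NE,N,E}
∂A     = {NE,E}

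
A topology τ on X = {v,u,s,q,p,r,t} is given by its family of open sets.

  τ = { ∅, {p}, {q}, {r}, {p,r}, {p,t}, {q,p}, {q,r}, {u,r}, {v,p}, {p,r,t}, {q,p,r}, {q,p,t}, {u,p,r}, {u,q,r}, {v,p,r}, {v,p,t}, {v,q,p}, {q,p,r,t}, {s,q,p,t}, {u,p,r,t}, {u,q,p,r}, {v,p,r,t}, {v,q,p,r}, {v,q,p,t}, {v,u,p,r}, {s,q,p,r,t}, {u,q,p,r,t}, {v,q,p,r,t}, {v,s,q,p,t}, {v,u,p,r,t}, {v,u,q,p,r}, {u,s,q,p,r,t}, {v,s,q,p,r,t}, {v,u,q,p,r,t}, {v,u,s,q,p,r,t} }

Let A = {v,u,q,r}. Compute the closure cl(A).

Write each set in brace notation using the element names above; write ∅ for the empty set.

{v,u,s,q,r}

complement {s,p,t}; its interior {p,t}; cl(A) = X∖{p,t} = {v,u,s,q,r}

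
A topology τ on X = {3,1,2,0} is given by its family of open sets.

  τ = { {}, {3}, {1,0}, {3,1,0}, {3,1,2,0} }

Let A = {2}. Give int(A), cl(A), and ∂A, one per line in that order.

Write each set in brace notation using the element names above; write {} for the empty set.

interior: largest open inside A is {} (from {})
cl via duality: int({3,1,0}) = {3,1,0}, so X∖{3,1,0} = {2}
cl∖int = {2}

int(A) = {}
cl(A)  = {2}
∂A     = {2}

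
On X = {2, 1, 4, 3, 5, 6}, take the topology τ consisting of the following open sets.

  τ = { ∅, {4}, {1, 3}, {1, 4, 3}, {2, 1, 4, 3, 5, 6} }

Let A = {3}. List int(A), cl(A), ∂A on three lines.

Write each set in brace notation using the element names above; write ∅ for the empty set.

int(A) = ∅
cl(A)  = {2, 1, 3, 5, 6}
∂A     = {2, 1, 3, 5, 6}

U open, U⊆A: ∅. int(A) = ⋃ = ∅
X∖A={2, 1, 4, 5, 6}, int(X∖A)={4}, hence cl(A)={2, 1, 3, 5, 6}
∂A: remove int from cl → {2, 1, 3, 5, 6}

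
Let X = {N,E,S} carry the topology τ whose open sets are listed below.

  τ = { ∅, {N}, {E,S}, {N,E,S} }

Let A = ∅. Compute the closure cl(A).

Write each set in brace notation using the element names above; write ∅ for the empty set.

cl via duality: int({N,E,S}) = {N,E,S}, so X∖{N,E,S} = ∅

∅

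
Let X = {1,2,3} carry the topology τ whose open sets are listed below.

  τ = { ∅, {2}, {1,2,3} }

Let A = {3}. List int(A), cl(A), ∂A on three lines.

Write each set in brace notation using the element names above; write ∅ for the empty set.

open subsets of A: ∅; so int(A) = ∅
closure: X∖int(X∖A) = X∖{2} = {1,3}
∂A = {1,3} minus ∅ = {1,3}

int(A) = ∅
cl(A)  = {1,3}
∂A     = {1,3}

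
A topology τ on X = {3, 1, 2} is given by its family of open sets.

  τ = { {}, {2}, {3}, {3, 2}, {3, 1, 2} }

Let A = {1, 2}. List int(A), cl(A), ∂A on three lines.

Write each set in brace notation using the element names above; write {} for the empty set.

interior: largest open inside A is {2} (from {}, {2})
cl via duality: int({3}) = {3}, so X∖{3} = {1, 2}
cl∖int = {1}

int(A) = {2}
cl(A)  = {1, 2}
∂A     = {1}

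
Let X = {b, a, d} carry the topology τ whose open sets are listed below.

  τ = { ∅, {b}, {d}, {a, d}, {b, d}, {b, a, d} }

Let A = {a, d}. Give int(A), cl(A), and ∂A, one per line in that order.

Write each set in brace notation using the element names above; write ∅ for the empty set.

int(A) = {a, d}
cl(A)  = {a, d}
∂A     = ∅

interior: largest open inside A is {a, d} (from ∅, {d}, {a, d})
cl via duality: int({b}) = {b}, so X∖{b} = {a, d}
cl∖int = ∅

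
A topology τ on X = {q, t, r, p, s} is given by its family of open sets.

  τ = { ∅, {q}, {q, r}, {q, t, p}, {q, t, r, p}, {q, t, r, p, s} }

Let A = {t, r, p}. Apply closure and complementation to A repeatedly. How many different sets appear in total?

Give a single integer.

6

cl via duality: int({q, s}) = {q}, so X∖{q} = {t, r, p, s}
Write k for closure, c for complement:
  1. A     = {t, r, p}
  2. kA    = {t, r, p, s}
  3. cA    = {q, s}
  4. ckA   = {q}
  5. kcA   = {q, t, r, p, s}
  6. ckcA  = ∅
applying k or c yields no new set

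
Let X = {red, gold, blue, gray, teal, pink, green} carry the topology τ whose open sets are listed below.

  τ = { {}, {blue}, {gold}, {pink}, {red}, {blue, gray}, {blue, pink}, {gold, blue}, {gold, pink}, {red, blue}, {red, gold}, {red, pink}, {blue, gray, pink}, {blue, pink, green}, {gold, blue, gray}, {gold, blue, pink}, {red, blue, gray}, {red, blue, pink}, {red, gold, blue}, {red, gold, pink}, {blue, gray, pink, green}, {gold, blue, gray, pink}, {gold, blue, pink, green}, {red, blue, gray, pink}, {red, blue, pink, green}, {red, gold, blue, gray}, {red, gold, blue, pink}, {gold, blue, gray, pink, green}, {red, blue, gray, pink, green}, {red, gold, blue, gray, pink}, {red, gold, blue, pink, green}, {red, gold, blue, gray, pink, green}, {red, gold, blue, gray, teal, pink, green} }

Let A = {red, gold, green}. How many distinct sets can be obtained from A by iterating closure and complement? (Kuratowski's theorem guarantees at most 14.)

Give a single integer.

X∖A={blue, gray, teal, pink}, int(X∖A)={blue, gray, pink}, hence cl(A)={red, gold, teal, green}
Orbit (k=closure, c=complement):
  1. A     = {red, gold, green}
  2. kA    = {red, gold, teal, green}
  3. cA    = {blue, gray, teal, pink}
  4. ckA   = {blue, gray, pink}
  5. kcA   = {blue, gray, teal, pink, green}
  6. ckcA  = {red, gold}
  7. kckcA = {red, gold, teal}
  8. ckckcA = {blue, gray, pink, green}
(closed under both — stop)

8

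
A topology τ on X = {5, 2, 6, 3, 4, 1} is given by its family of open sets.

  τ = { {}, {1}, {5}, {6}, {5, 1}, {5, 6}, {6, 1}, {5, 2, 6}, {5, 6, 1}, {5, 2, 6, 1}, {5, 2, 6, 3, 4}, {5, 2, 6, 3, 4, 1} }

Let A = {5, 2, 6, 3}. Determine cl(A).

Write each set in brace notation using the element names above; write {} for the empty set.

{5, 2, 6, 3, 4}

X∖A={4, 1}, int(X∖A)={1}, hence cl(A)={5, 2, 6, 3, 4}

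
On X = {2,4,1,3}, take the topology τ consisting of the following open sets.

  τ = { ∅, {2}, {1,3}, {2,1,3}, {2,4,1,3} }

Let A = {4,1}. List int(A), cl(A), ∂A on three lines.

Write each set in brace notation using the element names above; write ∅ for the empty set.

int(A) = ∅
cl(A)  = {4,1,3}
∂A     = {4,1,3}

open subsets of A: ∅; so int(A) = ∅
closure: X∖int(X∖A) = X∖{2} = {4,1,3}
∂A = {4,1,3} minus ∅ = {4,1,3}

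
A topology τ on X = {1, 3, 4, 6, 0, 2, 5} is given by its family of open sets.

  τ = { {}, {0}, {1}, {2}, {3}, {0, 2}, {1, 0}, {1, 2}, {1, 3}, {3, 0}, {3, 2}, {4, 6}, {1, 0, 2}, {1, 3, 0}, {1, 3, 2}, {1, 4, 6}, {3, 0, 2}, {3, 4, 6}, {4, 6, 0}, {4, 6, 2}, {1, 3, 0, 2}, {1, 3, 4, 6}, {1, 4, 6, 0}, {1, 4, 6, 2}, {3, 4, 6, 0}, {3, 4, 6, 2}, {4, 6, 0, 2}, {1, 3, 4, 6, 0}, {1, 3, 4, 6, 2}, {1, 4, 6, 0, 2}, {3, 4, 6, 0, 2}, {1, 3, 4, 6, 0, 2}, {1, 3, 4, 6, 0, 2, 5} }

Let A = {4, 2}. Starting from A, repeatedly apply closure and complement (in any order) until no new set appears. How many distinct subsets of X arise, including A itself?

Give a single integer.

cl via duality: int({1, 3, 6, 0, 5}) = {1, 3, 0}, so X∖{1, 3, 0} = {4, 6, 2, 5}
Write k for closure, c for complement:
  1. A     = {4, 2}
  2. kA    = {4, 6, 2, 5}
  3. cA    = {1, 3, 6, 0, 5}
  4. ckA   = {1, 3, 0}
  5. kcA   = {1, 3, 4, 6, 0, 5}
  6. kckA  = {1, 3, 0, 5}
  7. ckcA  = {2}
  8. ckckA = {4, 6, 2}
  9. kckcA = {2, 5}
  10. ckckcA = {1, 3, 4, 6, 0}
applying k or c yields no new set

10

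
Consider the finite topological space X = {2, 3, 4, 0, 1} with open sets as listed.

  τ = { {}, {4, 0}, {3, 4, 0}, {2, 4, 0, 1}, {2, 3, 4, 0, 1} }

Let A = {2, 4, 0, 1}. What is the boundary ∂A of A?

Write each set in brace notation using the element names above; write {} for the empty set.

{3}

open subsets of A: {}, {4, 0}, {2, 4, 0, 1}; so int(A) = {2, 4, 0, 1}
closure: X∖int(X∖A) = X∖{} = {2, 3, 4, 0, 1}
∂A = {2, 3, 4, 0, 1} minus {2, 4, 0, 1} = {3}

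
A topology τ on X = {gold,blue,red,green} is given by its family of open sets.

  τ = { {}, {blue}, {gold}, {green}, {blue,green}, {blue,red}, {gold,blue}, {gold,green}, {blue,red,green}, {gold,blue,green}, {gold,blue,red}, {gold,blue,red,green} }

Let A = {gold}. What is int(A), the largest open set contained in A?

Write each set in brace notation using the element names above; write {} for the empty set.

{gold}

opens ⊆ A: {}, {gold}; union → int = {gold}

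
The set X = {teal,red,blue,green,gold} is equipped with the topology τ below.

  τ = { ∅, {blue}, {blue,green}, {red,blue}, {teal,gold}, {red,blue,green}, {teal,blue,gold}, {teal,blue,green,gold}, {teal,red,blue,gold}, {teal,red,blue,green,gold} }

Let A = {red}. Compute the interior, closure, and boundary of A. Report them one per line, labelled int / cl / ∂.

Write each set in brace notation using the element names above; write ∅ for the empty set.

U open, U⊆A: ∅. int(A) = ⋃ = ∅
X∖A={teal,blue,green,gold}, int(X∖A)={teal,blue,green,gold}, hence cl(A)={red}
∂A: remove int from cl → {red}

int(A) = ∅
cl(A)  = {red}
∂A     = {red}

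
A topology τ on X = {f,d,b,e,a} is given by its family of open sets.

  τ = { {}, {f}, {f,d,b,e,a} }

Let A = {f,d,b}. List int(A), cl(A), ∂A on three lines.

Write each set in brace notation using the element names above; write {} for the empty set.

U open, U⊆A: {}, {f}. int(A) = ⋃ = {f}
X∖A={e,a}, int(X∖A)={}, hence cl(A)={f,d,b,e,a}
∂A: remove int from cl → {d,b,e,a}

int(A) = {f}
cl(A)  = {f,d,b,e,a}
∂A     = {d,b,e,a}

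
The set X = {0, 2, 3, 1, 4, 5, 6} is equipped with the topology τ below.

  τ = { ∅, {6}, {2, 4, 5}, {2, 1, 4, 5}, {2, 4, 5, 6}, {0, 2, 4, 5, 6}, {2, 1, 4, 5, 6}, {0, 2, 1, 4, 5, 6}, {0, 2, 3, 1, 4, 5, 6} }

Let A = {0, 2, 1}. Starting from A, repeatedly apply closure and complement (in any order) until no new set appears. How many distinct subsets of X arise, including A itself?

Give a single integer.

8

cl via duality: int({3, 4, 5, 6}) = {6}, so X∖{6} = {0, 2, 3, 1, 4, 5}
Write k for closure, c for complement:
  1. A     = {0, 2, 1}
  2. kA    = {0, 2, 3, 1, 4, 5}
  3. cA    = {3, 4, 5, 6}
  4. ckA   = {6}
  5. kcA   = {0, 2, 3, 1, 4, 5, 6}
  6. kckA  = {0, 3, 6}
  7. ckcA  = ∅
  8. ckckA = {2, 1, 4, 5}
applying k or c yields no new set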